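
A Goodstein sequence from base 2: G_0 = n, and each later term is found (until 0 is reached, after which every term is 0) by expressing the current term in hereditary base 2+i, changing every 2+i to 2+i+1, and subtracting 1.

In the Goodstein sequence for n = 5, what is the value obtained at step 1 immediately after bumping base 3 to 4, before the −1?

256

(0) 5|_2 = 2^2 + 1 ↦ 3^3 + 1|_3 = 28 ⇒ 27
(1) 27|_3 = 3^3 ↦ 4^4|_4 = 256 ⇒ 255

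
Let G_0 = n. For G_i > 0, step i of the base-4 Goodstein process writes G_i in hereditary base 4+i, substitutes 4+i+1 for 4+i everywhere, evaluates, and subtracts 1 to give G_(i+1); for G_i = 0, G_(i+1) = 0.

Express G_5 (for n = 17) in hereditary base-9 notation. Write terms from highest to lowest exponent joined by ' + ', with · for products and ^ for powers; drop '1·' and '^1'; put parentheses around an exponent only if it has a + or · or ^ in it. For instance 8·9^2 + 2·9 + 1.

base 4: 17 = 4^2 + 1; at 5: 5^2 + 1 = 26; next = 25
base 5: 25 = 5^2; at 6: 6^2 = 36; next = 35
base 6: 35 = 5·6 + 5; at 7: 5·7 + 5 = 40; next = 39
base 7: 39 = 5·7 + 4; at 8: 5·8 + 4 = 44; next = 43
base 8: 43 = 5·8 + 3; at 9: 5·9 + 3 = 48; next = 47
base 9: 47 = 5·9 + 2; at 10: 5·10 + 2 = 52; next = 51

5·9 + 2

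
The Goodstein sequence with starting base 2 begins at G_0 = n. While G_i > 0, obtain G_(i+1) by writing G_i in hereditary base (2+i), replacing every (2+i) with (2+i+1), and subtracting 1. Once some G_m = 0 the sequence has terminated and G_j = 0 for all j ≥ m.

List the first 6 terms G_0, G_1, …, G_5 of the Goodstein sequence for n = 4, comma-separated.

4, 26, 41, 60, 83, 109

step 0: 4 = 2^2; sub 3 for 2: 3^3; = 27; G_1 = 27−1 = 26
step 1: 26 = 2·3^2 + 2·3 + 2; sub 4 for 3: 2·4^2 + 2·4 + 2; = 42; G_2 = 42−1 = 41
step 2: 41 = 2·4^2 + 2·4 + 1; sub 5 for 4: 2·5^2 + 2·5 + 1; = 61; G_3 = 61−1 = 60
step 3: 60 = 2·5^2 + 2·5; sub 6 for 5: 2·6^2 + 2·6; = 84; G_4 = 84−1 = 83
step 4: 83 = 2·6^2 + 6 + 5; sub 7 for 6: 2·7^2 + 7 + 5; = 110; G_5 = 110−1 = 109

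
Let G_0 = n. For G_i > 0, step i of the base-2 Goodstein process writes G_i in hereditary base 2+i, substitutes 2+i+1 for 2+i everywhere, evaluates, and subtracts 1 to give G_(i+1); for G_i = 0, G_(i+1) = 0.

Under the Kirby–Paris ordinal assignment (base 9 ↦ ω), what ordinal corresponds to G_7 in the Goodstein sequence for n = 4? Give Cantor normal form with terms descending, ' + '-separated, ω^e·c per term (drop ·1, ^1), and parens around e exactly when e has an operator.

ω^2·2 + ω + 2

[0] 4 ≡ 2^2 (base 2). Lift 3: 27. −1: 26.
[1] 26 ≡ 2·3^2 + 2·3 + 2 (base 3). Lift 4: 42. −1: 41.
[2] 41 ≡ 2·4^2 + 2·4 + 1 (base 4). Lift 5: 61. −1: 60.
[3] 60 ≡ 2·5^2 + 2·5 (base 5). Lift 6: 84. −1: 83.
[4] 83 ≡ 2·6^2 + 6 + 5 (base 6). Lift 7: 110. −1: 109.
[5] 109 ≡ 2·7^2 + 7 + 4 (base 7). Lift 8: 140. −1: 139.
[6] 139 ≡ 2·8^2 + 8 + 3 (base 8). Lift 9: 174. −1: 173.
[7] 173 ≡ 2·9^2 + 9 + 2 (base 9). Lift 10: 212. −1: 211.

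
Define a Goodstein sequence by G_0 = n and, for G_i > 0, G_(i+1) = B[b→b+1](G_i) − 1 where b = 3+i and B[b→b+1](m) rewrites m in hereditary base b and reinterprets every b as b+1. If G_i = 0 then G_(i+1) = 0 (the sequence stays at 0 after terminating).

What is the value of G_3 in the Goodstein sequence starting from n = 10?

27

step 0: 10 = 3^2 + 1; sub 4 for 3: 4^2 + 1; = 17; G_1 = 17−1 = 16
step 1: 16 = 4^2; sub 5 for 4: 5^2; = 25; G_2 = 25−1 = 24
step 2: 24 = 4·5 + 4; sub 6 for 5: 4·6 + 4; = 28; G_3 = 28−1 = 27
step 3: 27 = 4·6 + 3; sub 7 for 6: 4·7 + 3; = 31; G_4 = 31−1 = 30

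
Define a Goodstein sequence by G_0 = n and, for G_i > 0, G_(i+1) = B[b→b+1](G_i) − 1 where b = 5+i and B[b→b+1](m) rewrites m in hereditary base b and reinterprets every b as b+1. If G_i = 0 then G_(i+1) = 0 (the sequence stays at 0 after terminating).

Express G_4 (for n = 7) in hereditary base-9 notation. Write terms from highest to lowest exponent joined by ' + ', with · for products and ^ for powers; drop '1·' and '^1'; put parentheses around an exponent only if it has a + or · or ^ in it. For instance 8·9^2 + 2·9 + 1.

6

i=0: 7 = 5 + 2 (b=5); 5→6: 6 + 2 = 8; 8−1 = 7
i=1: 7 = 6 + 1 (b=6); 6→7: 7 + 1 = 8; 8−1 = 7
i=2: 7 = 7 (b=7); 7→8: 8 = 8; 8−1 = 7
i=3: 7 = 7 (b=8); 8→9: 7 = 7; 7−1 = 6
i=4: 6 = 6 (b=9); 9→10: 6 = 6; 6−1 = 5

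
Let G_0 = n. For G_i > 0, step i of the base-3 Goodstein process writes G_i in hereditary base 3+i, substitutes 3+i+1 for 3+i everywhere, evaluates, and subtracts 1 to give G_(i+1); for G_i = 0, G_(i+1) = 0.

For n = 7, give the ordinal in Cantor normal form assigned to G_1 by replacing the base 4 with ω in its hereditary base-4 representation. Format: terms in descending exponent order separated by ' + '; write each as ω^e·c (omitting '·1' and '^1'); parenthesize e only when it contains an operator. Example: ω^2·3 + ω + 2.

7 —HB3→ 2·3 + 1 —bump→ 2·4 + 1 = 9 —(−1)→ 8
8 —HB4→ 2·4 —bump→ 2·5 = 10 —(−1)→ 9

ω·2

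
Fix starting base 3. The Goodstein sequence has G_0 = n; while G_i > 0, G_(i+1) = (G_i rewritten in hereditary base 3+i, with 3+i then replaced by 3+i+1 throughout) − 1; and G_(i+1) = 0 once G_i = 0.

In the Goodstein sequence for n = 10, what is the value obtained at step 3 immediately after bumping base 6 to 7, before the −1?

step 0: 10 = 3^2 + 1; sub 4 for 3: 4^2 + 1; = 17; G_1 = 17−1 = 16
step 1: 16 = 4^2; sub 5 for 4: 5^2; = 25; G_2 = 25−1 = 24
step 2: 24 = 4·5 + 4; sub 6 for 5: 4·6 + 4; = 28; G_3 = 28−1 = 27
step 3: 27 = 4·6 + 3; sub 7 for 6: 4·7 + 3; = 31; G_4 = 31−1 = 30

31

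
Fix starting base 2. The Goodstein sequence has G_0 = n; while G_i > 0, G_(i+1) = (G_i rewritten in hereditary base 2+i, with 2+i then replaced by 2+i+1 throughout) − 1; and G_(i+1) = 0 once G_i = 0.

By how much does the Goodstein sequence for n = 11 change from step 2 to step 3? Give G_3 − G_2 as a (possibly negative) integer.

14600

11 —HB2→ 2^(2 + 1) + 2 + 1 —bump→ 3^(3 + 1) + 3 + 1 = 85 —(−1)→ 84
84 —HB3→ 3^(3 + 1) + 3 —bump→ 4^(4 + 1) + 4 = 1028 —(−1)→ 1027
1027 —HB4→ 4^(4 + 1) + 3 —bump→ 5^(5 + 1) + 3 = 15628 —(−1)→ 15627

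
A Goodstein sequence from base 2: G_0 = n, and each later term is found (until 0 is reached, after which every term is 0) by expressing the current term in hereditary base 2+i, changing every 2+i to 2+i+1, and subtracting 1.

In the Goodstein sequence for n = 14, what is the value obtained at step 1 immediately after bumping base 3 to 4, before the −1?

step 0: 14 = 2^(2 + 1) + 2^2 + 2; sub 3 for 2: 3^(3 + 1) + 3^3 + 3; = 111; G_1 = 111−1 = 110
step 1: 110 = 3^(3 + 1) + 3^3 + 2; sub 4 for 3: 4^(4 + 1) + 4^4 + 2; = 1282; G_2 = 1282−1 = 1281

1282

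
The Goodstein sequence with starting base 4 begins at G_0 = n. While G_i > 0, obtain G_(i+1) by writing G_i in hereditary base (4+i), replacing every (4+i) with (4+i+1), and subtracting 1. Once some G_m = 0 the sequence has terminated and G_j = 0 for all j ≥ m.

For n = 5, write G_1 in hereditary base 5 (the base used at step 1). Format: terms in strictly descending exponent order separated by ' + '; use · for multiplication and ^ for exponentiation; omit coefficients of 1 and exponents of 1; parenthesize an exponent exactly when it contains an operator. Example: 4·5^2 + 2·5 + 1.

5

(0) 5|_4 = 4 + 1 ↦ 5 + 1|_5 = 6 ⇒ 5
(1) 5|_5 = 5 ↦ 6|_6 = 6 ⇒ 5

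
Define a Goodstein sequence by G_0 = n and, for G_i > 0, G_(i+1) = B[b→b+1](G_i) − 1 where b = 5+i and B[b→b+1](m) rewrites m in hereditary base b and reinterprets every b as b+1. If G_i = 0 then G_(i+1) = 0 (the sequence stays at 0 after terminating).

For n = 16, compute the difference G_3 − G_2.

step 0: 16 = 3·5 + 1; sub 6 for 5: 3·6 + 1; = 19; G_1 = 19−1 = 18
step 1: 18 = 3·6; sub 7 for 6: 3·7; = 21; G_2 = 21−1 = 20
step 2: 20 = 2·7 + 6; sub 8 for 7: 2·8 + 6; = 22; G_3 = 22−1 = 21

1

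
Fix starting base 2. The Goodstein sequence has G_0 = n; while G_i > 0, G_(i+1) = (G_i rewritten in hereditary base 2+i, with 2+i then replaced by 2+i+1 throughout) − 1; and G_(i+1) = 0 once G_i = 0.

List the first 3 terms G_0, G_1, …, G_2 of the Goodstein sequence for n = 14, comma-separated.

(0) 14|_2 = 2^(2 + 1) + 2^2 + 2 ↦ 3^(3 + 1) + 3^3 + 3|_3 = 111 ⇒ 110
(1) 110|_3 = 3^(3 + 1) + 3^3 + 2 ↦ 4^(4 + 1) + 4^4 + 2|_4 = 1282 ⇒ 1281

14, 110, 1281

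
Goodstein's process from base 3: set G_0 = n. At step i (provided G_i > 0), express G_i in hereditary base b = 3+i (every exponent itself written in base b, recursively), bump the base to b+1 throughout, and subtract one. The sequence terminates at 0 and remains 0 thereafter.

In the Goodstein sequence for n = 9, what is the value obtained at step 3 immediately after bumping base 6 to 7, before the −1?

(0) 9|_3 = 3^2 ↦ 4^2|_4 = 16 ⇒ 15
(1) 15|_4 = 3·4 + 3 ↦ 3·5 + 3|_5 = 18 ⇒ 17
(2) 17|_5 = 3·5 + 2 ↦ 3·6 + 2|_6 = 20 ⇒ 19
(3) 19|_6 = 3·6 + 1 ↦ 3·7 + 1|_7 = 22 ⇒ 21

22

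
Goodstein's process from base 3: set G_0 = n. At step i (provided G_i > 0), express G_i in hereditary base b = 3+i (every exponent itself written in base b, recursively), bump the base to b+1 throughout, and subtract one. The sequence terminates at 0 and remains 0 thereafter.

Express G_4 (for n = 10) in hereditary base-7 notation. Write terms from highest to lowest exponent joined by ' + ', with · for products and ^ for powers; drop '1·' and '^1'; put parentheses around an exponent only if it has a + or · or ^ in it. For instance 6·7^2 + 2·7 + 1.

10 —HB3→ 3^2 + 1 —bump→ 4^2 + 1 = 17 —(−1)→ 16
16 —HB4→ 4^2 —bump→ 5^2 = 25 —(−1)→ 24
24 —HB5→ 4·5 + 4 —bump→ 4·6 + 4 = 28 —(−1)→ 27
27 —HB6→ 4·6 + 3 —bump→ 4·7 + 3 = 31 —(−1)→ 30
30 —HB7→ 4·7 + 2 —bump→ 4·8 + 2 = 34 —(−1)→ 33

4·7 + 2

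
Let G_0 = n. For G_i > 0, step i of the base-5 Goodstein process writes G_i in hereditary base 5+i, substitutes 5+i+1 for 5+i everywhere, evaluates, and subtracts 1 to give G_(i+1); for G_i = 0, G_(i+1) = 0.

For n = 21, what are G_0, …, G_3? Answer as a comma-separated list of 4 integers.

21 —HB5→ 4·5 + 1 —bump→ 4·6 + 1 = 25 —(−1)→ 24
24 —HB6→ 4·6 —bump→ 4·7 = 28 —(−1)→ 27
27 —HB7→ 3·7 + 6 —bump→ 3·8 + 6 = 30 —(−1)→ 29

21, 24, 27, 29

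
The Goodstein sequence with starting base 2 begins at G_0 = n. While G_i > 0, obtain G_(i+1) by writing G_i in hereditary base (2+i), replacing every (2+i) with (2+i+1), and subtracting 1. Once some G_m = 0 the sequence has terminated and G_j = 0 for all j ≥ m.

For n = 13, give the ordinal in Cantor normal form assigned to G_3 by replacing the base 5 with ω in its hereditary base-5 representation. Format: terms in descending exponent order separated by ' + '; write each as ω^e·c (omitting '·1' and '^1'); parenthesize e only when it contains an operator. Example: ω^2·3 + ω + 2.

[0] 13 ≡ 2^(2 + 1) + 2^2 + 1 (base 2). Lift 3: 109. −1: 108.
[1] 108 ≡ 3^(3 + 1) + 3^3 (base 3). Lift 4: 1280. −1: 1279.
[2] 1279 ≡ 4^(4 + 1) + 3·4^3 + 3·4^2 + 3·4 + 3 (base 4). Lift 5: 16093. −1: 16092.
[3] 16092 ≡ 5^(5 + 1) + 3·5^3 + 3·5^2 + 3·5 + 2 (base 5). Lift 6: 280712. −1: 280711.

ω^(ω + 1) + ω^3·3 + ω^2·3 + ω·3 + 2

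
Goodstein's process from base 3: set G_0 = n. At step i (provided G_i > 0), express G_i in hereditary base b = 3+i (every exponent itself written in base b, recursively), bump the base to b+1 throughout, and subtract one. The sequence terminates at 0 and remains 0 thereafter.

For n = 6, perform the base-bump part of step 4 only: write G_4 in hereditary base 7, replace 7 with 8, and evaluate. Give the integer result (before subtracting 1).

G_0 = 6. HB_3(6) = 2·3. Bump = 8. G_1 = 7.
G_1 = 7. HB_4(7) = 4 + 3. Bump = 8. G_2 = 7.
G_2 = 7. HB_5(7) = 5 + 2. Bump = 8. G_3 = 7.
G_3 = 7. HB_6(7) = 6 + 1. Bump = 8. G_4 = 7.
G_4 = 7. HB_7(7) = 7. Bump = 8. G_5 = 7.

8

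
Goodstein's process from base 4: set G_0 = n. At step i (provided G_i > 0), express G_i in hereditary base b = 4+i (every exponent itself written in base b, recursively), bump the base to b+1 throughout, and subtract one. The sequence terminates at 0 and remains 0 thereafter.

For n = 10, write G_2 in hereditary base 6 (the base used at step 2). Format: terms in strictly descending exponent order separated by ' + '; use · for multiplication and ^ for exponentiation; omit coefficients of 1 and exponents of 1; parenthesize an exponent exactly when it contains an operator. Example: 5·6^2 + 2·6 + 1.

2·6

base 4: 10 = 2·4 + 2; at 5: 2·5 + 2 = 12; next = 11
base 5: 11 = 2·5 + 1; at 6: 2·6 + 1 = 13; next = 12
base 6: 12 = 2·6; at 7: 2·7 = 14; next = 13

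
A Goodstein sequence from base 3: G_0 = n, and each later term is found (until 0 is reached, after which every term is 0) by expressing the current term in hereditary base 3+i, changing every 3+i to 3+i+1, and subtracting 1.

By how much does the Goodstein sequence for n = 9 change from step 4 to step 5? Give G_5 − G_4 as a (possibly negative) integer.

step 0: 9 = 3^2; sub 4 for 3: 4^2; = 16; G_1 = 16−1 = 15
step 1: 15 = 3·4 + 3; sub 5 for 4: 3·5 + 3; = 18; G_2 = 18−1 = 17
step 2: 17 = 3·5 + 2; sub 6 for 5: 3·6 + 2; = 20; G_3 = 20−1 = 19
step 3: 19 = 3·6 + 1; sub 7 for 6: 3·7 + 1; = 22; G_4 = 22−1 = 21
step 4: 21 = 3·7; sub 8 for 7: 3·8; = 24; G_5 = 24−1 = 23

2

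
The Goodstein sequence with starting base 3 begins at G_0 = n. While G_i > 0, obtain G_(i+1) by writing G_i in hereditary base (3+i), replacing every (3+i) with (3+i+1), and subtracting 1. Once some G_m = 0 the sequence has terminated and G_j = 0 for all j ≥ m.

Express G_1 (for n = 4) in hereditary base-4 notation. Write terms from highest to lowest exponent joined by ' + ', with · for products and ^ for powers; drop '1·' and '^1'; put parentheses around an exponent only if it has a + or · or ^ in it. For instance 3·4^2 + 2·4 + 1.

4

[0] 4 ≡ 3 + 1 (base 3). Lift 4: 5. −1: 4.
[1] 4 ≡ 4 (base 4). Lift 5: 5. −1: 4.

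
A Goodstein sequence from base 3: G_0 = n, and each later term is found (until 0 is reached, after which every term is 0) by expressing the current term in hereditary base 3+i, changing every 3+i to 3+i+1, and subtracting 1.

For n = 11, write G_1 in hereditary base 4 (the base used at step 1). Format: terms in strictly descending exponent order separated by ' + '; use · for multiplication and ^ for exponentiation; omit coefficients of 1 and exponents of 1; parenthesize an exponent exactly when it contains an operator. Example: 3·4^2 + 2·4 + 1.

(0) 11|_3 = 3^2 + 2 ↦ 4^2 + 2|_4 = 18 ⇒ 17
(1) 17|_4 = 4^2 + 1 ↦ 5^2 + 1|_5 = 26 ⇒ 25

4^2 + 1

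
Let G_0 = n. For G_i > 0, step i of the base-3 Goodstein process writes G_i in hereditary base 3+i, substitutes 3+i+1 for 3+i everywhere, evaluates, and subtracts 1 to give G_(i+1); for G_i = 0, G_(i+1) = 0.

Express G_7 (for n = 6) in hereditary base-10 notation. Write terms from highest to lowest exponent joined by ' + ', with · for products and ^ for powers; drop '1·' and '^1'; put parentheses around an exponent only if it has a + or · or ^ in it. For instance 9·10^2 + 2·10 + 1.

6 —HB3→ 2·3 —bump→ 2·4 = 8 —(−1)→ 7
7 —HB4→ 4 + 3 —bump→ 5 + 3 = 8 —(−1)→ 7
7 —HB5→ 5 + 2 —bump→ 6 + 2 = 8 —(−1)→ 7
7 —HB6→ 6 + 1 —bump→ 7 + 1 = 8 —(−1)→ 7
7 —HB7→ 7 —bump→ 8 = 8 —(−1)→ 7
7 —HB8→ 7 —bump→ 7 = 7 —(−1)→ 6
6 —HB9→ 6 —bump→ 6 = 6 —(−1)→ 5

5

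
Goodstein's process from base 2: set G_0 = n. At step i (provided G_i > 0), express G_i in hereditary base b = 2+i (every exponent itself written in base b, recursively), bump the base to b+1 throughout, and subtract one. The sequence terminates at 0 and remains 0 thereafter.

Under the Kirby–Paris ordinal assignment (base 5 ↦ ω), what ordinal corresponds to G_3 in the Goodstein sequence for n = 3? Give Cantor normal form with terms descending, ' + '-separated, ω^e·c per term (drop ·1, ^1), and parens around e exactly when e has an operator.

G_0=3  [base 2] 2 + 1  →[2↦3]→  3 + 1 = 4  −1 ⇒ G_1=3
G_1=3  [base 3] 3  →[3↦4]→  4 = 4  −1 ⇒ G_2=3
G_2=3  [base 4] 3  →[4↦5]→  3 = 3  −1 ⇒ G_3=2
G_3=2  [base 5] 2  →[5↦6]→  2 = 2  −1 ⇒ G_4=1

2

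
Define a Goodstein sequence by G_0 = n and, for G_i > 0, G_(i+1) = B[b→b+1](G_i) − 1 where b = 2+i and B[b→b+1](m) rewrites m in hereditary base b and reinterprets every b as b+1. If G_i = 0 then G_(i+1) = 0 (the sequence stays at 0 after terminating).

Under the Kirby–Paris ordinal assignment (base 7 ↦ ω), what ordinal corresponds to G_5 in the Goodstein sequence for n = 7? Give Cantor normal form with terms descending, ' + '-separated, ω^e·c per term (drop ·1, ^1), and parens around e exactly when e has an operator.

base 2: 7 = 2^2 + 2 + 1; at 3: 3^3 + 3 + 1 = 31; next = 30
base 3: 30 = 3^3 + 3; at 4: 4^4 + 4 = 260; next = 259
base 4: 259 = 4^4 + 3; at 5: 5^5 + 3 = 3128; next = 3127
base 5: 3127 = 5^5 + 2; at 6: 6^6 + 2 = 46658; next = 46657
base 6: 46657 = 6^6 + 1; at 7: 7^7 + 1 = 823544; next = 823543

ω^ω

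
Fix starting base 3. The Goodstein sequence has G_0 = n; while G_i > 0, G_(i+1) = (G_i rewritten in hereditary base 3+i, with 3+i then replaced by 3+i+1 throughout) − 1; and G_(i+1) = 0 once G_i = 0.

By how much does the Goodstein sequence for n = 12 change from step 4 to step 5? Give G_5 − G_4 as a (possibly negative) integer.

14

[0] 12 ≡ 3^2 + 3 (base 3). Lift 4: 20. −1: 19.
[1] 19 ≡ 4^2 + 3 (base 4). Lift 5: 28. −1: 27.
[2] 27 ≡ 5^2 + 2 (base 5). Lift 6: 38. −1: 37.
[3] 37 ≡ 6^2 + 1 (base 6). Lift 7: 50. −1: 49.
[4] 49 ≡ 7^2 (base 7). Lift 8: 64. −1: 63.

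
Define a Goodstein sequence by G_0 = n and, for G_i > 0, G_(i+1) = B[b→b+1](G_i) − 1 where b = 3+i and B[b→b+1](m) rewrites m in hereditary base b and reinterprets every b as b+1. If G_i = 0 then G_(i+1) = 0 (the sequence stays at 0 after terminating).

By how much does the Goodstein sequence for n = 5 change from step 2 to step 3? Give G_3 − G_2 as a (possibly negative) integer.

0

step 0: 5 = 3 + 2; sub 4 for 3: 4 + 2; = 6; G_1 = 6−1 = 5
step 1: 5 = 4 + 1; sub 5 for 4: 5 + 1; = 6; G_2 = 6−1 = 5
step 2: 5 = 5; sub 6 for 5: 6; = 6; G_3 = 6−1 = 5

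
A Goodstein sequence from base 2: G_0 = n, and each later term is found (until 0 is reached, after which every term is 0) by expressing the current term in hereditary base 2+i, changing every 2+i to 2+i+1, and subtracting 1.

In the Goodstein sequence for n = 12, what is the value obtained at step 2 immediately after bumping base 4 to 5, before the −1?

(0) 12|_2 = 2^(2 + 1) + 2^2 ↦ 3^(3 + 1) + 3^3|_3 = 108 ⇒ 107
(1) 107|_3 = 3^(3 + 1) + 2·3^2 + 2·3 + 2 ↦ 4^(4 + 1) + 2·4^2 + 2·4 + 2|_4 = 1066 ⇒ 1065

15686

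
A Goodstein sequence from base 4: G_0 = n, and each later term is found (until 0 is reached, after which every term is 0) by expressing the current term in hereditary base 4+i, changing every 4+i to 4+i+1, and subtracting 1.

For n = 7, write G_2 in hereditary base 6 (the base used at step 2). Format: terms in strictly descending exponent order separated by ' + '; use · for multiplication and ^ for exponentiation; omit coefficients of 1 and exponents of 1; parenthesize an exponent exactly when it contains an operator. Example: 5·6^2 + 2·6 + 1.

6 + 1

[0] 7 ≡ 4 + 3 (base 4). Lift 5: 8. −1: 7.
[1] 7 ≡ 5 + 2 (base 5). Lift 6: 8. −1: 7.
[2] 7 ≡ 6 + 1 (base 6). Lift 7: 8. −1: 7.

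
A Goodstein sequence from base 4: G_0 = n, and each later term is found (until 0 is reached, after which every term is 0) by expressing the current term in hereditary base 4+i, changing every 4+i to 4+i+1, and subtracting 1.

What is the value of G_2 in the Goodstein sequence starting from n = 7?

G_0=7  [base 4] 4 + 3  →[4↦5]→  5 + 3 = 8  −1 ⇒ G_1=7
G_1=7  [base 5] 5 + 2  →[5↦6]→  6 + 2 = 8  −1 ⇒ G_2=7
G_2=7  [base 6] 6 + 1  →[6↦7]→  7 + 1 = 8  −1 ⇒ G_3=7

7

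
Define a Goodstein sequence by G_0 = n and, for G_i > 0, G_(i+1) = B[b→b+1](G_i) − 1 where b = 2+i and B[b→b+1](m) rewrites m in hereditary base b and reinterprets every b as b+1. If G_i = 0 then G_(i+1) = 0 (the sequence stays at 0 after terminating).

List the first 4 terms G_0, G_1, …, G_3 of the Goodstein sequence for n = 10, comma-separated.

G_0=10  [base 2] 2^(2 + 1) + 2  →[2↦3]→  3^(3 + 1) + 3 = 84  −1 ⇒ G_1=83
G_1=83  [base 3] 3^(3 + 1) + 2  →[3↦4]→  4^(4 + 1) + 2 = 1026  −1 ⇒ G_2=1025
G_2=1025  [base 4] 4^(4 + 1) + 1  →[4↦5]→  5^(5 + 1) + 1 = 15626  −1 ⇒ G_3=15625

10, 83, 1025, 15625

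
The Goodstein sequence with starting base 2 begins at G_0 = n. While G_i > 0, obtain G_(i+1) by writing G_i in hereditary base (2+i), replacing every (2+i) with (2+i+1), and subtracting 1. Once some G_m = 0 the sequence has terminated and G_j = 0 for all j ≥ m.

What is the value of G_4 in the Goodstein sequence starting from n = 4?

83

step 0: 4 = 2^2; sub 3 for 2: 3^3; = 27; G_1 = 27−1 = 26
step 1: 26 = 2·3^2 + 2·3 + 2; sub 4 for 3: 2·4^2 + 2·4 + 2; = 42; G_2 = 42−1 = 41
step 2: 41 = 2·4^2 + 2·4 + 1; sub 5 for 4: 2·5^2 + 2·5 + 1; = 61; G_3 = 61−1 = 60
step 3: 60 = 2·5^2 + 2·5; sub 6 for 5: 2·6^2 + 2·6; = 84; G_4 = 84−1 = 83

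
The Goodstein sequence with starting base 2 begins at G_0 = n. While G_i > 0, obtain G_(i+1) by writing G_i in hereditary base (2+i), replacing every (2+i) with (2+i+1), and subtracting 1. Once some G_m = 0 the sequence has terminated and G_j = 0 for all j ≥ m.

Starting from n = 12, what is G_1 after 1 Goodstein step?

step 0: 12 = 2^(2 + 1) + 2^2; sub 3 for 2: 3^(3 + 1) + 3^3; = 108; G_1 = 108−1 = 107
step 1: 107 = 3^(3 + 1) + 2·3^2 + 2·3 + 2; sub 4 for 3: 4^(4 + 1) + 2·4^2 + 2·4 + 2; = 1066; G_2 = 1066−1 = 1065

107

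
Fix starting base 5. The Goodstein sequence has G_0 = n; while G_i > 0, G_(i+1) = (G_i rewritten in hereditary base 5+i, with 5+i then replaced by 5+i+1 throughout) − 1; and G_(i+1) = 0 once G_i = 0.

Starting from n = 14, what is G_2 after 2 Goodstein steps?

16

i=0: 14 = 2·5 + 4 (b=5); 5→6: 2·6 + 4 = 16; 16−1 = 15
i=1: 15 = 2·6 + 3 (b=6); 6→7: 2·7 + 3 = 17; 17−1 = 16
i=2: 16 = 2·7 + 2 (b=7); 7→8: 2·8 + 2 = 18; 18−1 = 17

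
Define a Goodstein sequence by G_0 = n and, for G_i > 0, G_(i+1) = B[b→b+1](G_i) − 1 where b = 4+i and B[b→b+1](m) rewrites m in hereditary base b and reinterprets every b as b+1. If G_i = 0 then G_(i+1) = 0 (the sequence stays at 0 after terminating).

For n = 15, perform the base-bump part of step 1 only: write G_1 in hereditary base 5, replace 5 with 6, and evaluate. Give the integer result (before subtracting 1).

G_0=15  [base 4] 3·4 + 3  →[4↦5]→  3·5 + 3 = 18  −1 ⇒ G_1=17
G_1=17  [base 5] 3·5 + 2  →[5↦6]→  3·6 + 2 = 20  −1 ⇒ G_2=19

20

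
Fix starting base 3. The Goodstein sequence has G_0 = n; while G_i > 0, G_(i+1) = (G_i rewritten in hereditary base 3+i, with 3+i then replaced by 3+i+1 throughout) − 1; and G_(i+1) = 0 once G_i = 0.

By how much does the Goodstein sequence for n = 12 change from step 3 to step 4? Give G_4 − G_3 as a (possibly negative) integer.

12

G_0 = 12. HB_3(12) = 3^2 + 3. Bump = 20. G_1 = 19.
G_1 = 19. HB_4(19) = 4^2 + 3. Bump = 28. G_2 = 27.
G_2 = 27. HB_5(27) = 5^2 + 2. Bump = 38. G_3 = 37.
G_3 = 37. HB_6(37) = 6^2 + 1. Bump = 50. G_4 = 49.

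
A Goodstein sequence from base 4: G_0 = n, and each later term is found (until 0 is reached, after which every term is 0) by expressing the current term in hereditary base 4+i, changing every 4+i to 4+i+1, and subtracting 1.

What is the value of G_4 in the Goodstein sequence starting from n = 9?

[0] 9 ≡ 2·4 + 1 (base 4). Lift 5: 11. −1: 10.
[1] 10 ≡ 2·5 (base 5). Lift 6: 12. −1: 11.
[2] 11 ≡ 6 + 5 (base 6). Lift 7: 12. −1: 11.
[3] 11 ≡ 7 + 4 (base 7). Lift 8: 12. −1: 11.

11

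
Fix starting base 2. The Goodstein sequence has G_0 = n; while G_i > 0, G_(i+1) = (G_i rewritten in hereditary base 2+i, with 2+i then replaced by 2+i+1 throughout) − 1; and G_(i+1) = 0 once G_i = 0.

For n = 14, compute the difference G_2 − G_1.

[0] 14 ≡ 2^(2 + 1) + 2^2 + 2 (base 2). Lift 3: 111. −1: 110.
[1] 110 ≡ 3^(3 + 1) + 3^3 + 2 (base 3). Lift 4: 1282. −1: 1281.

1171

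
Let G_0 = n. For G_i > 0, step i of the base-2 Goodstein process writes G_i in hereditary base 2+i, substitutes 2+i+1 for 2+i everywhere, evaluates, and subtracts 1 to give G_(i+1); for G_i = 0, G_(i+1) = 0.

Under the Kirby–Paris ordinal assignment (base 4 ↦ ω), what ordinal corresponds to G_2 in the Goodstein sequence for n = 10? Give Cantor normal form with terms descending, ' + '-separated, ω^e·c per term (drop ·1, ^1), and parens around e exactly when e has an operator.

ω^(ω + 1) + 1

10 —HB2→ 2^(2 + 1) + 2 —bump→ 3^(3 + 1) + 3 = 84 —(−1)→ 83
83 —HB3→ 3^(3 + 1) + 2 —bump→ 4^(4 + 1) + 2 = 1026 —(−1)→ 1025
1025 —HB4→ 4^(4 + 1) + 1 —bump→ 5^(5 + 1) + 1 = 15626 —(−1)→ 15625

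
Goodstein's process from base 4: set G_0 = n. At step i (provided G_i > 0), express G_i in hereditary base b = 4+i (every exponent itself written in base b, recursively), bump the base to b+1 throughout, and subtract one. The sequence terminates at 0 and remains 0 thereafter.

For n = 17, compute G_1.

base 4: 17 = 4^2 + 1; at 5: 5^2 + 1 = 26; next = 25
base 5: 25 = 5^2; at 6: 6^2 = 36; next = 35

25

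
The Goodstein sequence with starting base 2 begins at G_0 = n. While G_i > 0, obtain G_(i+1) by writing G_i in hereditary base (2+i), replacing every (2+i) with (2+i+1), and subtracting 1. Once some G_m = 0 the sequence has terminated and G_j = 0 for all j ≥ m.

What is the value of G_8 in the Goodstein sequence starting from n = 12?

[0] 12 ≡ 2^(2 + 1) + 2^2 (base 2). Lift 3: 108. −1: 107.
[1] 107 ≡ 3^(3 + 1) + 2·3^2 + 2·3 + 2 (base 3). Lift 4: 1066. −1: 1065.
[2] 1065 ≡ 4^(4 + 1) + 2·4^2 + 2·4 + 1 (base 4). Lift 5: 15686. −1: 15685.
[3] 15685 ≡ 5^(5 + 1) + 2·5^2 + 2·5 (base 5). Lift 6: 280020. −1: 280019.
[4] 280019 ≡ 6^(6 + 1) + 2·6^2 + 6 + 5 (base 6). Lift 7: 5764911. −1: 5764910.
[5] 5764910 ≡ 7^(7 + 1) + 2·7^2 + 7 + 4 (base 7). Lift 8: 134217868. −1: 134217867.
[6] 134217867 ≡ 8^(8 + 1) + 2·8^2 + 8 + 3 (base 8). Lift 9: 3486784575. −1: 3486784574.
[7] 3486784574 ≡ 9^(9 + 1) + 2·9^2 + 9 + 2 (base 9). Lift 10: 100000000212. −1: 100000000211.

100000000211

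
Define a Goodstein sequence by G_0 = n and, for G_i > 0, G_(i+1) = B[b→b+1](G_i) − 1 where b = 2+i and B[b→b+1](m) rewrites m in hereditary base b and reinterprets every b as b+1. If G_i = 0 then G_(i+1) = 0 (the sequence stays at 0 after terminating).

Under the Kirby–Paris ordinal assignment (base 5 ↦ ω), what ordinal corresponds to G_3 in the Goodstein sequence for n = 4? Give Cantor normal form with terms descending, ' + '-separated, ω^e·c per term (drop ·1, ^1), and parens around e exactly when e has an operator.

ω^2·2 + ω·2

step 0: 4 = 2^2; sub 3 for 2: 3^3; = 27; G_1 = 27−1 = 26
step 1: 26 = 2·3^2 + 2·3 + 2; sub 4 for 3: 2·4^2 + 2·4 + 2; = 42; G_2 = 42−1 = 41
step 2: 41 = 2·4^2 + 2·4 + 1; sub 5 for 4: 2·5^2 + 2·5 + 1; = 61; G_3 = 61−1 = 60
step 3: 60 = 2·5^2 + 2·5; sub 6 for 5: 2·6^2 + 2·6; = 84; G_4 = 84−1 = 83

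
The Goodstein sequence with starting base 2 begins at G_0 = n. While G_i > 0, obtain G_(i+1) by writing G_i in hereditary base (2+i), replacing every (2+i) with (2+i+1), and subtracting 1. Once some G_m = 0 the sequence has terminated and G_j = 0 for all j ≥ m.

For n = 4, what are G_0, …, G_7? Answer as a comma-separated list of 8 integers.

4, 26, 41, 60, 83, 109, 139, 173

G_0 = 4. HB_2(4) = 2^2. Bump = 27. G_1 = 26.
G_1 = 26. HB_3(26) = 2·3^2 + 2·3 + 2. Bump = 42. G_2 = 41.
G_2 = 41. HB_4(41) = 2·4^2 + 2·4 + 1. Bump = 61. G_3 = 60.
G_3 = 60. HB_5(60) = 2·5^2 + 2·5. Bump = 84. G_4 = 83.
G_4 = 83. HB_6(83) = 2·6^2 + 6 + 5. Bump = 110. G_5 = 109.
G_5 = 109. HB_7(109) = 2·7^2 + 7 + 4. Bump = 140. G_6 = 139.
G_6 = 139. HB_8(139) = 2·8^2 + 8 + 3. Bump = 174. G_7 = 173.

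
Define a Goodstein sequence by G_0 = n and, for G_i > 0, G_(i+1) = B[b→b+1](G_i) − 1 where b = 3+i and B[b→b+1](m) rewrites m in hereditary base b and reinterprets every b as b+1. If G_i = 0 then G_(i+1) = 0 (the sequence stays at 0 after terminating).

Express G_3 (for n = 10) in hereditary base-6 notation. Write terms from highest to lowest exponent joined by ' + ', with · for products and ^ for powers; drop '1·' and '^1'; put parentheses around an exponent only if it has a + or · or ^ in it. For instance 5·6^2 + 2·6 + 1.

i=0: 10 = 3^2 + 1 (b=3); 3→4: 4^2 + 1 = 17; 17−1 = 16
i=1: 16 = 4^2 (b=4); 4→5: 5^2 = 25; 25−1 = 24
i=2: 24 = 4·5 + 4 (b=5); 5→6: 4·6 + 4 = 28; 28−1 = 27
i=3: 27 = 4·6 + 3 (b=6); 6→7: 4·7 + 3 = 31; 31−1 = 30

4·6 + 3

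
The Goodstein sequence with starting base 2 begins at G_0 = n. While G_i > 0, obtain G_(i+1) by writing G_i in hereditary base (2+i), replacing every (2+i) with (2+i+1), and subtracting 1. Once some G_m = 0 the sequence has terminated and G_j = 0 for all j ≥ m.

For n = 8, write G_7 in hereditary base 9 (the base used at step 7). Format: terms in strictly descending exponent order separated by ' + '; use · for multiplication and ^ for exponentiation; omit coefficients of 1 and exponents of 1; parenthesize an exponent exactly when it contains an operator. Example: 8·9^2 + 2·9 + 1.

2·9^9 + 2·9^2 + 9 + 2

8 —HB2→ 2^(2 + 1) —bump→ 3^(3 + 1) = 81 —(−1)→ 80
80 —HB3→ 2·3^3 + 2·3^2 + 2·3 + 2 —bump→ 2·4^4 + 2·4^2 + 2·4 + 2 = 554 —(−1)→ 553
553 —HB4→ 2·4^4 + 2·4^2 + 2·4 + 1 —bump→ 2·5^5 + 2·5^2 + 2·5 + 1 = 6311 —(−1)→ 6310
6310 —HB5→ 2·5^5 + 2·5^2 + 2·5 —bump→ 2·6^6 + 2·6^2 + 2·6 = 93396 —(−1)→ 93395
93395 —HB6→ 2·6^6 + 2·6^2 + 6 + 5 —bump→ 2·7^7 + 2·7^2 + 7 + 5 = 1647196 —(−1)→ 1647195
1647195 —HB7→ 2·7^7 + 2·7^2 + 7 + 4 —bump→ 2·8^8 + 2·8^2 + 8 + 4 = 33554572 —(−1)→ 33554571
33554571 —HB8→ 2·8^8 + 2·8^2 + 8 + 3 —bump→ 2·9^9 + 2·9^2 + 9 + 3 = 774841152 —(−1)→ 774841151
774841151 —HB9→ 2·9^9 + 2·9^2 + 9 + 2 —bump→ 2·10^10 + 2·10^2 + 10 + 2 = 20000000212 —(−1)→ 20000000211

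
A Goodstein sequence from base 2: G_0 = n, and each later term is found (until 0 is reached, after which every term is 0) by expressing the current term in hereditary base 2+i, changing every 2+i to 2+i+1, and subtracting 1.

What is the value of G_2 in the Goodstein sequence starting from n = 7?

259

7 —HB2→ 2^2 + 2 + 1 —bump→ 3^3 + 3 + 1 = 31 —(−1)→ 30
30 —HB3→ 3^3 + 3 —bump→ 4^4 + 4 = 260 —(−1)→ 259
259 —HB4→ 4^4 + 3 —bump→ 5^5 + 3 = 3128 —(−1)→ 3127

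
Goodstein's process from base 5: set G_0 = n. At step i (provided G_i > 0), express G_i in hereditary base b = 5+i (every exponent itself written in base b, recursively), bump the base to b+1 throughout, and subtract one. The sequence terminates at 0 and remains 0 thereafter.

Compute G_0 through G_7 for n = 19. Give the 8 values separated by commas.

step 0: 19 = 3·5 + 4; sub 6 for 5: 3·6 + 4; = 22; G_1 = 22−1 = 21
step 1: 21 = 3·6 + 3; sub 7 for 6: 3·7 + 3; = 24; G_2 = 24−1 = 23
step 2: 23 = 3·7 + 2; sub 8 for 7: 3·8 + 2; = 26; G_3 = 26−1 = 25
step 3: 25 = 3·8 + 1; sub 9 for 8: 3·9 + 1; = 28; G_4 = 28−1 = 27
step 4: 27 = 3·9; sub 10 for 9: 3·10; = 30; G_5 = 30−1 = 29
step 5: 29 = 2·10 + 9; sub 11 for 10: 2·11 + 9; = 31; G_6 = 31−1 = 30
step 6: 30 = 2·11 + 8; sub 12 for 11: 2·12 + 8; = 32; G_7 = 32−1 = 31

19, 21, 23, 25, 27, 29, 30, 31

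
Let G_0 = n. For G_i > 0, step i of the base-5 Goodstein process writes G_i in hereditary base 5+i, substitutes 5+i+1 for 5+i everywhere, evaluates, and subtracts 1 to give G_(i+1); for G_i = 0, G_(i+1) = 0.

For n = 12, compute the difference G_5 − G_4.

(0) 12|_5 = 2·5 + 2 ↦ 2·6 + 2|_6 = 14 ⇒ 13
(1) 13|_6 = 2·6 + 1 ↦ 2·7 + 1|_7 = 15 ⇒ 14
(2) 14|_7 = 2·7 ↦ 2·8|_8 = 16 ⇒ 15
(3) 15|_8 = 8 + 7 ↦ 9 + 7|_9 = 16 ⇒ 15
(4) 15|_9 = 9 + 6 ↦ 10 + 6|_10 = 16 ⇒ 15

0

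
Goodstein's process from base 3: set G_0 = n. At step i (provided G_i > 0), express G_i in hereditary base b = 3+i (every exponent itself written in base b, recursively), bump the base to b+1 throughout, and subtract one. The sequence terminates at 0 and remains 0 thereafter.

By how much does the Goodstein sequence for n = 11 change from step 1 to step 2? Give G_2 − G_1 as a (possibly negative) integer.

8

base 3: 11 = 3^2 + 2; at 4: 4^2 + 2 = 18; next = 17
base 4: 17 = 4^2 + 1; at 5: 5^2 + 1 = 26; next = 25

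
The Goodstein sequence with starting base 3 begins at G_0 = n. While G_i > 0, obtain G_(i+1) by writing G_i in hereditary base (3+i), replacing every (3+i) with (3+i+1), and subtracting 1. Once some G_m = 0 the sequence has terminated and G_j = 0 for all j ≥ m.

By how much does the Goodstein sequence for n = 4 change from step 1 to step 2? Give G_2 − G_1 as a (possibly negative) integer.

step 0: 4 = 3 + 1; sub 4 for 3: 4 + 1; = 5; G_1 = 5−1 = 4
step 1: 4 = 4; sub 5 for 4: 5; = 5; G_2 = 5−1 = 4

0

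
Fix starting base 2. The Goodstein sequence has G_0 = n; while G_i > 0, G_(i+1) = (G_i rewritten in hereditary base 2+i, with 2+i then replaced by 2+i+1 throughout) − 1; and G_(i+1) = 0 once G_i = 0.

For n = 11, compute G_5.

5764801

i=0: 11 = 2^(2 + 1) + 2 + 1 (b=2); 2→3: 3^(3 + 1) + 3 + 1 = 85; 85−1 = 84
i=1: 84 = 3^(3 + 1) + 3 (b=3); 3→4: 4^(4 + 1) + 4 = 1028; 1028−1 = 1027
i=2: 1027 = 4^(4 + 1) + 3 (b=4); 4→5: 5^(5 + 1) + 3 = 15628; 15628−1 = 15627
i=3: 15627 = 5^(5 + 1) + 2 (b=5); 5→6: 6^(6 + 1) + 2 = 279938; 279938−1 = 279937
i=4: 279937 = 6^(6 + 1) + 1 (b=6); 6→7: 7^(7 + 1) + 1 = 5764802; 5764802−1 = 5764801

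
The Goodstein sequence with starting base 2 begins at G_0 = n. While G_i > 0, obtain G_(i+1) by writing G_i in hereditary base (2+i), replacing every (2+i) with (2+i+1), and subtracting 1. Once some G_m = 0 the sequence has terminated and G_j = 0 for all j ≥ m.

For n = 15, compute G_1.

111

G_0 = 15. HB_2(15) = 2^(2 + 1) + 2^2 + 2 + 1. Bump = 112. G_1 = 111.
G_1 = 111. HB_3(111) = 3^(3 + 1) + 3^3 + 3. Bump = 1284. G_2 = 1283.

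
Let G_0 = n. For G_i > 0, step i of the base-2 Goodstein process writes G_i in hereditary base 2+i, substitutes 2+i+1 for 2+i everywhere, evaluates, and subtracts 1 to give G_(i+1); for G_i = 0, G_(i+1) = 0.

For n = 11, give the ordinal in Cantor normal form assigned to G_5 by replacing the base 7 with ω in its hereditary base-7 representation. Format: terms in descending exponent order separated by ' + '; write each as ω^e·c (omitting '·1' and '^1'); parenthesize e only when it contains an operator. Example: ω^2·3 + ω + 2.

ω^(ω + 1)

base 2: 11 = 2^(2 + 1) + 2 + 1; at 3: 3^(3 + 1) + 3 + 1 = 85; next = 84
base 3: 84 = 3^(3 + 1) + 3; at 4: 4^(4 + 1) + 4 = 1028; next = 1027
base 4: 1027 = 4^(4 + 1) + 3; at 5: 5^(5 + 1) + 3 = 15628; next = 15627
base 5: 15627 = 5^(5 + 1) + 2; at 6: 6^(6 + 1) + 2 = 279938; next = 279937
base 6: 279937 = 6^(6 + 1) + 1; at 7: 7^(7 + 1) + 1 = 5764802; next = 5764801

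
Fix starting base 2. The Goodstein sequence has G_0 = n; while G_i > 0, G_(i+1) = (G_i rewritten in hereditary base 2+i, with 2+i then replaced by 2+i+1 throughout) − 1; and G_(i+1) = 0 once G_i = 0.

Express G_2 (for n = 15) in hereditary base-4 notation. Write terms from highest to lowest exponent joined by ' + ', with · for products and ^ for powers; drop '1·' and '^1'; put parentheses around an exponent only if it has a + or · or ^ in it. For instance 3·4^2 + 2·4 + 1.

4^(4 + 1) + 4^4 + 3

15 —HB2→ 2^(2 + 1) + 2^2 + 2 + 1 —bump→ 3^(3 + 1) + 3^3 + 3 + 1 = 112 —(−1)→ 111
111 —HB3→ 3^(3 + 1) + 3^3 + 3 —bump→ 4^(4 + 1) + 4^4 + 4 = 1284 —(−1)→ 1283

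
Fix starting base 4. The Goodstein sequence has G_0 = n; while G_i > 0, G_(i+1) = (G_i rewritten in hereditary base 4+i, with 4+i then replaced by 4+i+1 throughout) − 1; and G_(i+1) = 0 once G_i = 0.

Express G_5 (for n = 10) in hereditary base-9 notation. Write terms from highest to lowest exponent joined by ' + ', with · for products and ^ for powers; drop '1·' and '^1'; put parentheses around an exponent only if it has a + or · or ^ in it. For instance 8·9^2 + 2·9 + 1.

9 + 4

G_0 = 10. HB_4(10) = 2·4 + 2. Bump = 12. G_1 = 11.
G_1 = 11. HB_5(11) = 2·5 + 1. Bump = 13. G_2 = 12.
G_2 = 12. HB_6(12) = 2·6. Bump = 14. G_3 = 13.
G_3 = 13. HB_7(13) = 7 + 6. Bump = 14. G_4 = 13.
G_4 = 13. HB_8(13) = 8 + 5. Bump = 14. G_5 = 13.
G_5 = 13. HB_9(13) = 9 + 4. Bump = 14. G_6 = 13.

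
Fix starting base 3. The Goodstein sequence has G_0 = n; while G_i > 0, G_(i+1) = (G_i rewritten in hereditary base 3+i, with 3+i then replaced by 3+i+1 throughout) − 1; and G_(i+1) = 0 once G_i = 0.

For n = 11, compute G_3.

35

G_0=11  [base 3] 3^2 + 2  →[3↦4]→  4^2 + 2 = 18  −1 ⇒ G_1=17
G_1=17  [base 4] 4^2 + 1  →[4↦5]→  5^2 + 1 = 26  −1 ⇒ G_2=25
G_2=25  [base 5] 5^2  →[5↦6]→  6^2 = 36  −1 ⇒ G_3=35
G_3=35  [base 6] 5·6 + 5  →[6↦7]→  5·7 + 5 = 40  −1 ⇒ G_4=39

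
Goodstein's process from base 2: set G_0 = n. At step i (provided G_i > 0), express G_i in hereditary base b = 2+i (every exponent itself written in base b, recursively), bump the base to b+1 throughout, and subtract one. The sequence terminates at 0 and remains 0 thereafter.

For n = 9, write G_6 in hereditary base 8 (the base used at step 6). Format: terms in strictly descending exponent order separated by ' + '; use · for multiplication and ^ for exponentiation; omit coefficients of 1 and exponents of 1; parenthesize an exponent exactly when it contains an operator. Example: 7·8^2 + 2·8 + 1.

G_0 = 9. HB_2(9) = 2^(2 + 1) + 1. Bump = 82. G_1 = 81.
G_1 = 81. HB_3(81) = 3^(3 + 1). Bump = 1024. G_2 = 1023.
G_2 = 1023. HB_4(1023) = 3·4^4 + 3·4^3 + 3·4^2 + 3·4 + 3. Bump = 9843. G_3 = 9842.
G_3 = 9842. HB_5(9842) = 3·5^5 + 3·5^3 + 3·5^2 + 3·5 + 2. Bump = 140744. G_4 = 140743.
G_4 = 140743. HB_6(140743) = 3·6^6 + 3·6^3 + 3·6^2 + 3·6 + 1. Bump = 2471827. G_5 = 2471826.
G_5 = 2471826. HB_7(2471826) = 3·7^7 + 3·7^3 + 3·7^2 + 3·7. Bump = 50333400. G_6 = 50333399.
G_6 = 50333399. HB_8(50333399) = 3·8^8 + 3·8^3 + 3·8^2 + 2·8 + 7. Bump = 1162263922. G_7 = 1162263921.

3·8^8 + 3·8^3 + 3·8^2 + 2·8 + 7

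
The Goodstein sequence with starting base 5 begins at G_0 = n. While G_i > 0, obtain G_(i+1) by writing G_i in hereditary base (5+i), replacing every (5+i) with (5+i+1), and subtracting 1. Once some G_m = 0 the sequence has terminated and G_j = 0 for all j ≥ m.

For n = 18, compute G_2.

(0) 18|_5 = 3·5 + 3 ↦ 3·6 + 3|_6 = 21 ⇒ 20
(1) 20|_6 = 3·6 + 2 ↦ 3·7 + 2|_7 = 23 ⇒ 22
(2) 22|_7 = 3·7 + 1 ↦ 3·8 + 1|_8 = 25 ⇒ 24

22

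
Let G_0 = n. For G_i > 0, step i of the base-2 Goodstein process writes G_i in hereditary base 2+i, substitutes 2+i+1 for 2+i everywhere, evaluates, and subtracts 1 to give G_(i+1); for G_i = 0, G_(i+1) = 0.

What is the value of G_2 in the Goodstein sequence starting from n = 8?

[0] 8 ≡ 2^(2 + 1) (base 2). Lift 3: 81. −1: 80.
[1] 80 ≡ 2·3^3 + 2·3^2 + 2·3 + 2 (base 3). Lift 4: 554. −1: 553.

553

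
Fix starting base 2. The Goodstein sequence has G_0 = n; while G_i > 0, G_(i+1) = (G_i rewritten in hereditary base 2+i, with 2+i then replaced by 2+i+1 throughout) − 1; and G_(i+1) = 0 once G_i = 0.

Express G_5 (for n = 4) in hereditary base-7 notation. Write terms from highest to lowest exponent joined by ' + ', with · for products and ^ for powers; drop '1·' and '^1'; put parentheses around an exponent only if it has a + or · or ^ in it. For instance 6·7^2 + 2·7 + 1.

2·7^2 + 7 + 4

G_0=4  [base 2] 2^2  →[2↦3]→  3^3 = 27  −1 ⇒ G_1=26
G_1=26  [base 3] 2·3^2 + 2·3 + 2  →[3↦4]→  2·4^2 + 2·4 + 2 = 42  −1 ⇒ G_2=41
G_2=41  [base 4] 2·4^2 + 2·4 + 1  →[4↦5]→  2·5^2 + 2·5 + 1 = 61  −1 ⇒ G_3=60
G_3=60  [base 5] 2·5^2 + 2·5  →[5↦6]→  2·6^2 + 2·6 = 84  −1 ⇒ G_4=83
G_4=83  [base 6] 2·6^2 + 6 + 5  →[6↦7]→  2·7^2 + 7 + 5 = 110  −1 ⇒ G_5=109
G_5=109  [base 7] 2·7^2 + 7 + 4  →[7↦8]→  2·8^2 + 8 + 4 = 140  −1 ⇒ G_6=139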